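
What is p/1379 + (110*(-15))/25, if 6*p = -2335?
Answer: -548419/8274 ≈ -66.282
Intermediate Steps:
p = -2335/6 (p = (⅙)*(-2335) = -2335/6 ≈ -389.17)
p/1379 + (110*(-15))/25 = -2335/6/1379 + (110*(-15))/25 = -2335/6*1/1379 - 1650*1/25 = -2335/8274 - 66 = -548419/8274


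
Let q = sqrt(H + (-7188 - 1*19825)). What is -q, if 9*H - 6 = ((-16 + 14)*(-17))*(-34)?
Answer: -I*sqrt(244267)/3 ≈ -164.74*I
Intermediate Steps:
H = -1150/9 (H = 2/3 + (((-16 + 14)*(-17))*(-34))/9 = 2/3 + (-2*(-17)*(-34))/9 = 2/3 + (34*(-34))/9 = 2/3 + (1/9)*(-1156) = 2/3 - 1156/9 = -1150/9 ≈ -127.78)
q = I*sqrt(244267)/3 (q = sqrt(-1150/9 + (-7188 - 1*19825)) = sqrt(-1150/9 + (-7188 - 19825)) = sqrt(-1150/9 - 27013) = sqrt(-244267/9) = I*sqrt(244267)/3 ≈ 164.74*I)
-q = -I*sqrt(244267)/3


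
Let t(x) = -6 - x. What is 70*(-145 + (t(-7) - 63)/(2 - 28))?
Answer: -129780/13 ≈ -9983.1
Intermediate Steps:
70*(-145 + (t(-7) - 63)/(2 - 28)) = 70*(-145 + ((-6 - 1*(-7)) - 63)/(2 - 28)) = 70*(-145 + ((-6 + 7) - 63)/(-26)) = 70*(-145 + (1 - 63)*(-1/26)) = 70*(-145 - 62*(-1/26)) = 70*(-145 + 31/13) = 70*(-1854/13) = -129780/13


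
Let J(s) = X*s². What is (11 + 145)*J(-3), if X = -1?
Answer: -1404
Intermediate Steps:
J(s) = -s²
(11 + 145)*J(-3) = (11 + 145)*(-1*(-3)²) = 156*(-1*9) = 156*(-9) = -1404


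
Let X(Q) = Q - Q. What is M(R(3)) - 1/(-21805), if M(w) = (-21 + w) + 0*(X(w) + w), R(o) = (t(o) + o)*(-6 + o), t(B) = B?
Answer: -850394/21805 ≈ -39.000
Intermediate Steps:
R(o) = 2*o*(-6 + o) (R(o) = (o + o)*(-6 + o) = (2*o)*(-6 + o) = 2*o*(-6 + o))
X(Q) = 0
M(w) = -21 + w (M(w) = (-21 + w) + 0*(0 + w) = (-21 + w) + 0*w = (-21 + w) + 0 = -21 + w)
M(R(3)) - 1/(-21805) = (-21 + 2*3*(-6 + 3)) - 1/(-21805) = (-21 + 2*3*(-3)) - 1*(-1/21805) = (-21 - 18) + 1/21805 = -39 + 1/21805 = -850394/21805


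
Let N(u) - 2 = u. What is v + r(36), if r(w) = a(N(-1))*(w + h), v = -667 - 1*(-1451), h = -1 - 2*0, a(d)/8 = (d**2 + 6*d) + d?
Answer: 3024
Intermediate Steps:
N(u) = 2 + u
a(d) = 8*d**2 + 56*d (a(d) = 8*((d**2 + 6*d) + d) = 8*(d**2 + 7*d) = 8*d**2 + 56*d)
h = -1 (h = -1 + 0 = -1)
v = 784 (v = -667 + 1451 = 784)
r(w) = -64 + 64*w (r(w) = (8*(2 - 1)*(7 + (2 - 1)))*(w - 1) = (8*1*(7 + 1))*(-1 + w) = (8*1*8)*(-1 + w) = 64*(-1 + w) = -64 + 64*w)
v + r(36) = 784 + (-64 + 64*36) = 784 + (-64 + 2304) = 784 + 2240 = 3024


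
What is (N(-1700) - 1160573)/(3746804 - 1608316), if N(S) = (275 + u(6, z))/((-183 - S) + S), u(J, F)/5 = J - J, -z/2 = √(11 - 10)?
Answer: -106192567/195671652 ≈ -0.54271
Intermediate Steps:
z = -2 (z = -2*√(11 - 10) = -2*√1 = -2*1 = -2)
u(J, F) = 0 (u(J, F) = 5*(J - J) = 5*0 = 0)
N(S) = -275/183 (N(S) = (275 + 0)/((-183 - S) + S) = 275/(-183) = 275*(-1/183) = -275/183)
(N(-1700) - 1160573)/(3746804 - 1608316) = (-275/183 - 1160573)/(3746804 - 1608316) = -212385134/183/2138488 = -212385134/183*1/2138488 = -106192567/195671652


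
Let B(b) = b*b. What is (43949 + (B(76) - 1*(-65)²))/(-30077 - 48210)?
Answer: -45500/78287 ≈ -0.58119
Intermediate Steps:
B(b) = b²
(43949 + (B(76) - 1*(-65)²))/(-30077 - 48210) = (43949 + (76² - 1*(-65)²))/(-30077 - 48210) = (43949 + (5776 - 1*4225))/(-78287) = (43949 + (5776 - 4225))*(-1/78287) = (43949 + 1551)*(-1/78287) = 45500*(-1/78287) = -45500/78287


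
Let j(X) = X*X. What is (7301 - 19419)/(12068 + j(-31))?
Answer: -12118/13029 ≈ -0.93008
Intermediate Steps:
j(X) = X²
(7301 - 19419)/(12068 + j(-31)) = (7301 - 19419)/(12068 + (-31)²) = -12118/(12068 + 961) = -12118/13029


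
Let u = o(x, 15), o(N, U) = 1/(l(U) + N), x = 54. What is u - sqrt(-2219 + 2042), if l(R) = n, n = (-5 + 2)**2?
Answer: 1/63 - I*sqrt(177) ≈ 0.015873 - 13.304*I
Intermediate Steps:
n = 9 (n = (-3)**2 = 9)
l(R) = 9
o(N, U) = 1/(9 + N)
u = 1/63 (u = 1/(9 + 54) = 1/63 ≈ 0.015873)
u - sqrt(-2219 + 2042) = 1/63 - sqrt(-2219 + 2042) = 1/63 - sqrt(-177) = 1/63 - I*sqrt(177)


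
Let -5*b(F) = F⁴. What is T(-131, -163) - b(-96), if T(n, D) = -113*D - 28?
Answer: 85026611/5 ≈ 1.7005e+7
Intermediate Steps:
T(n, D) = -28 - 113*D
b(F) = -F⁴/5
T(-131, -163) - b(-96) = (-28 - 113*(-163)) - (-1)*(-96)⁴/5 = (-28 + 18419) - (-1)*84934656/5 = 18391 - 1*(-84934656/5) = 18391 + 84934656/5 = 85026611/5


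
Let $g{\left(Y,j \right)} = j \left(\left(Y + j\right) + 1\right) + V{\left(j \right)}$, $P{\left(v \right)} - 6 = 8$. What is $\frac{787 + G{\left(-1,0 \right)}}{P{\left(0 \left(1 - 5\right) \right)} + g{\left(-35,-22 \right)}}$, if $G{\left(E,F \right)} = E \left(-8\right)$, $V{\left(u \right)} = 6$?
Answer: $\frac{795}{1252} \approx 0.63498$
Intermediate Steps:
$P{\left(v \right)} = 14$ ($P{\left(v \right)} = 6 + 8 = 14$)
$G{\left(E,F \right)} = - 8 E$
$g{\left(Y,j \right)} = 6 + j \left(1 + Y + j\right)$ ($g{\left(Y,j \right)} = j \left(\left(Y + j\right) + 1\right) + 6 = j \left(1 + Y + j\right) + 6 = 6 + j \left(1 + Y + j\right)$)
$\frac{787 + G{\left(-1,0 \right)}}{P{\left(0 \left(1 - 5\right) \right)} + g{\left(-35,-22 \right)}} = \frac{787 - -8}{14 + \left(6 - 22 + \left(-22\right)^{2} - -770\right)} = \frac{787 + 8}{14 + \left(6 - 22 + 484 + 770\right)} = \frac{795}{14 + 1238} = \frac{795}{1252}$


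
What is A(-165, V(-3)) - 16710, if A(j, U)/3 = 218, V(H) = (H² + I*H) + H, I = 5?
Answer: -16056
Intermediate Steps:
V(H) = H² + 6*H (V(H) = (H² + 5*H) + H = H² + 6*H)
A(j, U) = 654 (A(j, U) = 3*218 = 654)
A(-165, V(-3)) - 16710 = 654 - 16710 = -16056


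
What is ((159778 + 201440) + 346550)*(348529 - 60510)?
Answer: 203850631592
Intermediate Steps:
((159778 + 201440) + 346550)*(348529 - 60510) = (361218 + 346550)*288019 = 707768*288019 = 203850631592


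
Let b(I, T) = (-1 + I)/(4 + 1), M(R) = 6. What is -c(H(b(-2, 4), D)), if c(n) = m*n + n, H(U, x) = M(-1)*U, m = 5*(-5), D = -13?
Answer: -432/5 ≈ -86.400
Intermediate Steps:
m = -25
b(I, T) = -⅕ + I/5 (b(I, T) = (-1 + I)/5 = (-1 + I)*(⅕) = -⅕ + I/5)
H(U, x) = 6*U
c(n) = -24*n (c(n) = -25*n + n = -24*n)
-c(H(b(-2, 4), D)) = -(-24)*6*(-⅕ + (⅕)*(-2)) = -(-24)*6*(-⅕ - ⅖) = -(-24)*6*(-⅗) = -(-24)*(-18)/5 = -1*432/5 = -432/5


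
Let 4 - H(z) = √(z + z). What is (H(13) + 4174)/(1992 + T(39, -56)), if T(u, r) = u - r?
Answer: 4178/2087 - √26/2087 ≈ 1.9995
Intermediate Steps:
H(z) = 4 - √2*√z (H(z) = 4 - √(z + z) = 4 - √(2*z) = 4 - √2*√z)
(H(13) + 4174)/(1992 + T(39, -56)) = ((4 - √2*√13) + 4174)/(1992 + (39 - 1*(-56))) = ((4 - √26) + 4174)/(1992 + (39 + 56)) = (4178 - √26)/(1992 + 95) = (4178 - √26)/2087 = (4178 - √26)*(1/2087) = 4178/2087 - √26/2087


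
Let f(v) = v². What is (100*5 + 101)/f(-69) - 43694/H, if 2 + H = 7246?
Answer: -101836745/17244342 ≈ -5.9055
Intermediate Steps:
H = 7244 (H = -2 + 7246 = 7244)
(100*5 + 101)/f(-69) - 43694/H = (100*5 + 101)/((-69)²) - 43694/7244 = (500 + 101)/4761 - 43694*1/7244 = 601*(1/4761) - 21847/3622 = 601/4761 - 21847/3622 = -101836745/17244342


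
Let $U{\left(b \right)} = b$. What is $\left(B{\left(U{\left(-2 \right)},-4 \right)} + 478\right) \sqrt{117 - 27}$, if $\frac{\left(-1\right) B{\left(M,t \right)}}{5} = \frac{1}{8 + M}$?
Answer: $\frac{2863 \sqrt{10}}{2} \approx 4526.8$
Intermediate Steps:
$B{\left(M,t \right)} = - \frac{5}{8 + M}$
$\left(B{\left(U{\left(-2 \right)},-4 \right)} + 478\right) \sqrt{117 - 27} = \left(- \frac{5}{8 - 2} + 478\right) \sqrt{117 - 27} = \left(- \frac{5}{6} + 478\right) \sqrt{117 - 27} = \left(\left(-5\right) \frac{1}{6} + 478\right) \sqrt{90} = \left(- \frac{5}{6} + 478\right) 3 \sqrt{10} = \frac{2863 \cdot 3 \sqrt{10}}{6} = \frac{2863 \sqrt{10}}{2}$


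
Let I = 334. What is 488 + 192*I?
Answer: 64616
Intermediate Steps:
488 + 192*I = 488 + 192*334 = 488 + 64128 = 64616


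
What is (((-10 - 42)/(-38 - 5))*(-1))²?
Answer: 2704/1849 ≈ 1.4624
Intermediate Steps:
(((-10 - 42)/(-38 - 5))*(-1))² = (-52/(-43)*(-1))² = (-52*(-1/43)*(-1))² = ((52/43)*(-1))² = (-52/43)² = 2704/1849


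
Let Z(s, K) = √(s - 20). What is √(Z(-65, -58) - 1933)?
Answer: √(-1933 + I*√85) ≈ 0.1048 + 43.966*I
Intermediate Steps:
Z(s, K) = √(-20 + s)
√(Z(-65, -58) - 1933) = √(√(-20 - 65) - 1933) = √(√(-85) - 1933) = √(I*√85 - 1933) = √(-1933 + I*√85)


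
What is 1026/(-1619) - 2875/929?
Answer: -5607779/1504051 ≈ -3.7285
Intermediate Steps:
1026/(-1619) - 2875/929 = 1026*(-1/1619) - 2875*1/929 = -1026/1619 - 2875/929 = -5607779/1504051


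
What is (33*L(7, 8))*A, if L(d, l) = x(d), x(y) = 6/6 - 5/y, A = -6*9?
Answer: -3564/7 ≈ -509.14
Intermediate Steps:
A = -54
x(y) = 1 - 5/y (x(y) = 6*(1/6) - 5/y = 1 - 5/y)
L(d, l) = (-5 + d)/d
(33*L(7, 8))*A = (33*((-5 + 7)/7))*(-54) = (33*((1/7)*2))*(-54) = (33*(2/7))*(-54) = (66/7)*(-54) = -3564/7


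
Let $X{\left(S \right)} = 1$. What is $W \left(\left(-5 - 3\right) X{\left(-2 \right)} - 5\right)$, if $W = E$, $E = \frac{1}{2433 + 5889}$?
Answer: $- \frac{13}{8322} \approx -0.0015621$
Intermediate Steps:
$E = \frac{1}{8322} \approx 0.00012016$
$W = \frac{1}{8322} \approx 0.00012016$
$W \left(\left(-5 - 3\right) X{\left(-2 \right)} - 5\right) = \frac{\left(-5 - 3\right) 1 - 5}{8322} = \frac{\left(-8\right) 1 - 5}{8322} = \frac{-8 - 5}{8322} = \frac{1}{8322} \left(-13\right) = - \frac{13}{8322}$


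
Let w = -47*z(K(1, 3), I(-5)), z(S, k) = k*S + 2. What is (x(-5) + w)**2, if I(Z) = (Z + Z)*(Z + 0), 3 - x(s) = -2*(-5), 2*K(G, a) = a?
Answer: 13147876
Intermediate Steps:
K(G, a) = a/2
x(s) = -7 (x(s) = 3 - (-2)*(-5) = 3 - 1*10 = 3 - 10 = -7)
I(Z) = 2*Z**2 (I(Z) = (2*Z)*Z = 2*Z**2)
z(S, k) = 2 + S*k (z(S, k) = S*k + 2 = 2 + S*k)
w = -3619 (w = -47*(2 + ((1/2)*3)*(2*(-5)**2)) = -47*(2 + 3*(2*25)/2) = -47*(2 + (3/2)*50) = -47*(2 + 75) = -47*77 = -3619)
(x(-5) + w)**2 = (-7 - 3619)**2 = (-3626)**2 = 13147876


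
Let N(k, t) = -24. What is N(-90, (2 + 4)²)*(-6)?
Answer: 144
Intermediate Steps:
N(-90, (2 + 4)²)*(-6) = -24*(-6) = 144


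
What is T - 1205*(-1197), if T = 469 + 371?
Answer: 1443225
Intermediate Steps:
T = 840
T - 1205*(-1197) = 840 - 1205*(-1197) = 840 + 1442385 = 1443225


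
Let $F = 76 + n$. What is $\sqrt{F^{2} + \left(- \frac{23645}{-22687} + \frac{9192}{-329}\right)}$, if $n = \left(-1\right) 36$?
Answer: $\frac{3 \sqrt{4055724371347}}{152327} \approx 39.662$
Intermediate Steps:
$n = -36$
$F = 40$ ($F = 76 - 36 = 40$)
$\sqrt{F^{2} + \left(- \frac{23645}{-22687} + \frac{9192}{-329}\right)} = \sqrt{40^{2} + \left(- \frac{23645}{-22687} + \frac{9192}{-329}\right)} = \sqrt{1600 + \left(\left(-23645\right) \left(- \frac{1}{22687}\right) + 9192 \left(- \frac{1}{329}\right)\right)} = \sqrt{1600 + \left(\frac{23645}{22687} - \frac{9192}{329}\right)} = \sqrt{1600 - \frac{28679957}{1066289}} = \sqrt{\frac{1677382443}{1066289}} = \frac{3 \sqrt{4055724371347}}{152327}$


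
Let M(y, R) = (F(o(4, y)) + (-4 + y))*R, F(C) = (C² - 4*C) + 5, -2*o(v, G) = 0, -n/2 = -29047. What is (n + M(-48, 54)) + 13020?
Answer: 68576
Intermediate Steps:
n = 58094 (n = -2*(-29047) = 58094)
o(v, G) = 0 (o(v, G) = -½*0 = 0)
F(C) = 5 + C² - 4*C
M(y, R) = R*(1 + y) (M(y, R) = ((5 + 0² - 4*0) + (-4 + y))*R = ((5 + 0 + 0) + (-4 + y))*R = (5 + (-4 + y))*R = (1 + y)*R = R*(1 + y))
(n + M(-48, 54)) + 13020 = (58094 + 54*(1 - 48)) + 13020 = (58094 + 54*(-47)) + 13020 = (58094 - 2538) + 13020 = 55556 + 13020 = 68576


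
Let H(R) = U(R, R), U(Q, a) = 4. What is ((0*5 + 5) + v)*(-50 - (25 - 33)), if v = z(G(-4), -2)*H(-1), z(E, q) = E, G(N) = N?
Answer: 462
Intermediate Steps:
H(R) = 4
v = -16 (v = -4*4 = -16)
((0*5 + 5) + v)*(-50 - (25 - 33)) = ((0*5 + 5) - 16)*(-50 - (25 - 33)) = ((0 + 5) - 16)*(-50 - 1*(-8)) = (5 - 16)*(-50 + 8) = -11*(-42) = 462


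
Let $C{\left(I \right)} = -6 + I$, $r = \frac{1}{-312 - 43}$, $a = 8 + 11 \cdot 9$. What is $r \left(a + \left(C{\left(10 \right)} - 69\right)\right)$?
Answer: $- \frac{42}{355} \approx -0.11831$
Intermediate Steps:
$a = 107$ ($a = 8 + 99 = 107$)
$r = - \frac{1}{355}$ ($r = \frac{1}{-355} = - \frac{1}{355} \approx -0.0028169$)
$r \left(a + \left(C{\left(10 \right)} - 69\right)\right) = - \frac{107 + \left(\left(-6 + 10\right) - 69\right)}{355} = - \frac{107 + \left(4 - 69\right)}{355} = - \frac{107 - 65}{355} = \left(- \frac{1}{355}\right) 42 = - \frac{42}{355}$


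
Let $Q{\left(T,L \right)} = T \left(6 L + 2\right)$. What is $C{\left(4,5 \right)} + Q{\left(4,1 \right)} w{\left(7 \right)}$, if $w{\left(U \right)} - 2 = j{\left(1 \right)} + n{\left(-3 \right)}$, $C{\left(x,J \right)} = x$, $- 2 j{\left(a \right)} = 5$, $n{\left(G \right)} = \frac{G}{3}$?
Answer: $-44$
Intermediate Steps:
$n{\left(G \right)} = \frac{G}{3}$ ($n{\left(G \right)} = G \frac{1}{3} = \frac{G}{3}$)
$j{\left(a \right)} = - \frac{5}{2}$ ($j{\left(a \right)} = \left(- \frac{1}{2}\right) 5 = - \frac{5}{2}$)
$w{\left(U \right)} = - \frac{3}{2}$ ($w{\left(U \right)} = 2 + \left(- \frac{5}{2} + \frac{1}{3} \left(-3\right)\right) = 2 - \frac{7}{2} = - \frac{3}{2}$)
$Q{\left(T,L \right)} = T \left(2 + 6 L\right)$
$C{\left(4,5 \right)} + Q{\left(4,1 \right)} w{\left(7 \right)} = 4 + 2 \cdot 4 \left(1 + 3 \cdot 1\right) \left(- \frac{3}{2}\right) = 4 + 2 \cdot 4 \left(1 + 3\right) \left(- \frac{3}{2}\right) = 4 + 2 \cdot 4 \cdot 4 \left(- \frac{3}{2}\right) = 4 + 32 \left(- \frac{3}{2}\right) = 4 - 48 = -44$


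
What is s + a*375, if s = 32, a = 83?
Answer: 31157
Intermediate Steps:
s + a*375 = 32 + 83*375 = 32 + 31125 = 31157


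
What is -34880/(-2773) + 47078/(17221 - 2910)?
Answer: 629714974/39684403 ≈ 15.868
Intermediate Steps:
-34880/(-2773) + 47078/(17221 - 2910) = -34880*(-1/2773) + 47078/14311 = 34880/2773 + 47078*(1/14311) = 34880/2773 + 47078/14311 = 629714974/39684403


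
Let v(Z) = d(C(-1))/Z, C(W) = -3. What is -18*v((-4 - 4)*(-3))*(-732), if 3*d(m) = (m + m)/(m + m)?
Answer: 183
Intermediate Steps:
d(m) = ⅓ (d(m) = ((m + m)/(m + m))/3 = ((2*m)/((2*m)))/3 = ((2*m)*(1/(2*m)))/3 = (⅓)*1 = ⅓)
v(Z) = 1/(3*Z)
-18*v((-4 - 4)*(-3))*(-732) = -6/((-4 - 4)*(-3))*(-732) = -6/((-8*(-3)))*(-732) = -6/24*(-732) = -18*1/72*(-732) = -¼*(-732) = 183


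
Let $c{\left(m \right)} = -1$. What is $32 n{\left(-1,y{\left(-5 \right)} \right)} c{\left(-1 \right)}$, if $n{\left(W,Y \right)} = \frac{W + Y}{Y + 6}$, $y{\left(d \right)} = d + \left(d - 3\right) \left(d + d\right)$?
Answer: $- \frac{2368}{81} \approx -29.235$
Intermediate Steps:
$y{\left(d \right)} = d + 2 d \left(-3 + d\right)$ ($y{\left(d \right)} = d + \left(-3 + d\right) 2 d = d + 2 d \left(-3 + d\right)$)
$n{\left(W,Y \right)} = \frac{W + Y}{6 + Y}$
$32 n{\left(-1,y{\left(-5 \right)} \right)} c{\left(-1 \right)} = 32 \frac{-1 - 5 \left(-5 + 2 \left(-5\right)\right)}{6 - 5 \left(-5 + 2 \left(-5\right)\right)} \left(-1\right) = 32 \frac{-1 - 5 \left(-5 - 10\right)}{6 - 5 \left(-5 - 10\right)} \left(-1\right) = 32 \frac{-1 - -75}{6 - -75} \left(-1\right) = 32 \frac{-1 + 75}{6 + 75} \left(-1\right) = 32 \cdot \frac{1}{81} \cdot 74 \left(-1\right) = 32 \cdot \frac{74}{81} \left(-1\right) = \frac{2368}{81} \left(-1\right) = - \frac{2368}{81}$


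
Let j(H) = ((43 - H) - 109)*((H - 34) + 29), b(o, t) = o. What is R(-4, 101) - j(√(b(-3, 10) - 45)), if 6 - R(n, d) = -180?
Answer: -192 + 244*I*√3 ≈ -192.0 + 422.62*I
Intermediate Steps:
j(H) = (-66 - H)*(-5 + H) (j(H) = (-66 - H)*((-34 + H) + 29) = (-66 - H)*(-5 + H))
R(n, d) = 186 (R(n, d) = 6 - 1*(-180) = 6 + 180 = 186)
R(-4, 101) - j(√(b(-3, 10) - 45)) = 186 - (330 - (√(-3 - 45))² - 61*√(-3 - 45)) = 186 - (330 - (√(-48))² - 244*I*√3) = 186 - (330 - (4*I*√3)² - 244*I*√3) = 186 - (330 - 1*(-48) - 244*I*√3) = 186 - (330 + 48 - 244*I*√3) = 186 - (378 - 244*I*√3) = 186 + (-378 + 244*I*√3) = -192 + 244*I*√3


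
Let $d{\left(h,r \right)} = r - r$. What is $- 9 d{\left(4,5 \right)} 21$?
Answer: $0$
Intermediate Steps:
$d{\left(h,r \right)} = 0$
$- 9 d{\left(4,5 \right)} 21 = \left(-9\right) 0 \cdot 21 = 0 \cdot 21 = 0$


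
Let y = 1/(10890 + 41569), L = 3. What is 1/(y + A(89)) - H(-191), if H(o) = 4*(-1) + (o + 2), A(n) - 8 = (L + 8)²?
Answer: 1306124375/6767212 ≈ 193.01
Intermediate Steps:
A(n) = 129 (A(n) = 8 + (3 + 8)² = 8 + 11² = 8 + 121 = 129)
H(o) = -2 + o (H(o) = -4 + (2 + o) = -2 + o)
y = 1/52459 ≈ 1.9063e-5
1/(y + A(89)) - H(-191) = 1/(1/52459 + 129) - (-2 - 191) = 1/(6767212/52459) - 1*(-193) = 52459/6767212 + 193 = 1306124375/6767212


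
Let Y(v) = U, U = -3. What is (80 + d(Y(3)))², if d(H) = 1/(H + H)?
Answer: 229441/36 ≈ 6373.4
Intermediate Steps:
Y(v) = -3
d(H) = 1/(2*H)
(80 + d(Y(3)))² = (80 + (½)/(-3))² = (80 + (½)*(-⅓))² = (80 - ⅙)² = (479/6)² = 229441/36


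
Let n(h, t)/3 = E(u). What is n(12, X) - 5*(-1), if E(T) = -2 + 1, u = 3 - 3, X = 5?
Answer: 2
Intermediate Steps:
u = 0
E(T) = -1
n(h, t) = -3 (n(h, t) = 3*(-1) = -3)
n(12, X) - 5*(-1) = -3 - 5*(-1) = -3 + 5 = 2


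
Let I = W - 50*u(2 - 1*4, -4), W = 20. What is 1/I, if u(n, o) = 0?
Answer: 1/20 ≈ 0.050000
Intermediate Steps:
I = 20 (I = 20 - 50*0 = 20 + 0 = 20)
1/I = 1/20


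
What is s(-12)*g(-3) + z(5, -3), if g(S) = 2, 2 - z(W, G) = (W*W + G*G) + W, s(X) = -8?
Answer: -53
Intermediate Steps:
z(W, G) = 2 - W - G² - W² (z(W, G) = 2 - ((W*W + G*G) + W) = 2 - ((W² + G²) + W) = 2 - ((G² + W²) + W) = 2 - (W + G² + W²) = 2 + (-W - G² - W²) = 2 - W - G² - W²)
s(-12)*g(-3) + z(5, -3) = -8*2 + (2 - 1*5 - 1*(-3)² - 1*5²) = -16 + (2 - 5 - 1*9 - 1*25) = -16 + (2 - 5 - 9 - 25) = -16 - 37 = -53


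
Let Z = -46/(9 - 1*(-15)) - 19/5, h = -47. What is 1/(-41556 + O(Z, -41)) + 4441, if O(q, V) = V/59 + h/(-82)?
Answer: 892856459159/201048517 ≈ 4441.0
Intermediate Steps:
Z = -343/60 (Z = -46/(9 + 15) - 19*1/5 = -46/24 - 19/5 = -46*1/24 - 19/5 = -23/12 - 19/5 = -343/60 ≈ -5.7167)
O(q, V) = 47/82 + V/59 (O(q, V) = V/59 - 47/(-82) = V*(1/59) - 47*(-1/82) = V/59 + 47/82 = 47/82 + V/59)
1/(-41556 + O(Z, -41)) + 4441 = 1/(-41556 + (47/82 + (1/59)*(-41))) + 4441 = 1/(-41556 + (47/82 - 41/59)) + 4441 = 1/(-41556 - 589/4838) + 4441 = 1/(-201048517/4838) + 4441 = -4838/201048517 + 4441 = 892856459159/201048517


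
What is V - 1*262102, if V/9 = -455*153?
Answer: -888637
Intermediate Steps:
V = -626535 (V = 9*(-455*153) = 9*(-69615) = -626535)
V - 1*262102 = -626535 - 1*262102 = -626535 - 262102 = -888637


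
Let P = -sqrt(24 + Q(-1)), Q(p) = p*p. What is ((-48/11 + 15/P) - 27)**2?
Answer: 142884/121 ≈ 1180.9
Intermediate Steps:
Q(p) = p**2
P = -5 (P = -sqrt(24 + (-1)**2) = -sqrt(24 + 1) = -sqrt(25) = -1*5 = -5)
((-48/11 + 15/P) - 27)**2 = ((-48/11 + 15/(-5)) - 27)**2 = ((-48*1/11 + 15*(-1/5)) - 27)**2 = ((-48/11 - 3) - 27)**2 = (-81/11 - 27)**2 = (-378/11)**2 = 142884/121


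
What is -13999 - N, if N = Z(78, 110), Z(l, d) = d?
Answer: -14109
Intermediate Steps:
N = 110
-13999 - N = -13999 - 1*110 = -13999 - 110 = -14109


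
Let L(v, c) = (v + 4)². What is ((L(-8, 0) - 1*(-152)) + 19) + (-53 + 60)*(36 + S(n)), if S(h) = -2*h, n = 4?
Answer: 383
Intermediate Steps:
L(v, c) = (4 + v)²
((L(-8, 0) - 1*(-152)) + 19) + (-53 + 60)*(36 + S(n)) = (((4 - 8)² - 1*(-152)) + 19) + (-53 + 60)*(36 - 2*4) = (((-4)² + 152) + 19) + 7*(36 - 8) = ((16 + 152) + 19) + 7*28 = (168 + 19) + 196 = 187 + 196 = 383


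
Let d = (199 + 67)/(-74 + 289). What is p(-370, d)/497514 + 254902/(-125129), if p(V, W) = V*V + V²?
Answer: -46278496714/31126714653 ≈ -1.4868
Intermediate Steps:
d = 266/215 ≈ 1.2372
p(V, W) = 2*V² (p(V, W) = V² + V² = 2*V²)
p(-370, d)/497514 + 254902/(-125129) = (2*(-370)²)/497514 + 254902/(-125129) = (2*136900)*(1/497514) + 254902*(-1/125129) = 273800*(1/497514) - 254902/125129 = 136900/248757 - 254902/125129 = -46278496714/31126714653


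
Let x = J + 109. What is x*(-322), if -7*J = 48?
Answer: -32890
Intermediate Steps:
J = -48/7 (J = -⅐*48 = -48/7 ≈ -6.8571)
x = 715/7 (x = -48/7 + 109 = 715/7 ≈ 102.14)
x*(-322) = (715/7)*(-322) = -32890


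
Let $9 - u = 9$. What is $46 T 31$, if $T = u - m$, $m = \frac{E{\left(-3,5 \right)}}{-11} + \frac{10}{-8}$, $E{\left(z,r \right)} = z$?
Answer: $\frac{30659}{22} \approx 1393.6$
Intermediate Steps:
$u = 0$ ($u = 9 - 9 = 0$)
$m = - \frac{43}{44}$ ($m = - \frac{3}{-11} + \frac{10}{-8} = \left(-3\right) \left(- \frac{1}{11}\right) + 10 \left(- \frac{1}{8}\right) = \frac{3}{11} - \frac{5}{4} = - \frac{43}{44} \approx -0.97727$)
$T = \frac{43}{44}$ ($T = 0 - - \frac{43}{44} = 0 + \frac{43}{44} = \frac{43}{44} \approx 0.97727$)
$46 T 31 = 46 \cdot \frac{43}{44} \cdot 31 = \frac{989}{22} \cdot 31 = \frac{30659}{22}$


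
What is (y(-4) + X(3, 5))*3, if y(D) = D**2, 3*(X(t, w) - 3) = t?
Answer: 60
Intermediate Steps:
X(t, w) = 3 + t/3
(y(-4) + X(3, 5))*3 = ((-4)**2 + (3 + (1/3)*3))*3 = (16 + (3 + 1))*3 = (16 + 4)*3 = 20*3 = 60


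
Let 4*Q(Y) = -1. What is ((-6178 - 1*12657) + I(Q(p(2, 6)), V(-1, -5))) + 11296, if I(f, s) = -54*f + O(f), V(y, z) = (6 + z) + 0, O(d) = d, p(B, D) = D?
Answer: -30103/4 ≈ -7525.8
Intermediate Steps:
V(y, z) = 6 + z
Q(Y) = -1/4 (Q(Y) = (1/4)*(-1) = -1/4)
I(f, s) = -53*f (I(f, s) = -54*f + f = -53*f)
((-6178 - 1*12657) + I(Q(p(2, 6)), V(-1, -5))) + 11296 = ((-6178 - 1*12657) - 53*(-1/4)) + 11296 = ((-6178 - 12657) + 53/4) + 11296 = (-18835 + 53/4) + 11296 = -75287/4 + 11296 = -30103/4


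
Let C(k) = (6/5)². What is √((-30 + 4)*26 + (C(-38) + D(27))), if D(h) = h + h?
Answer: I*√15514/5 ≈ 24.911*I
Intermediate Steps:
D(h) = 2*h
C(k) = 36/25 (C(k) = (6*(⅕))² = (6/5)² = 36/25)
√((-30 + 4)*26 + (C(-38) + D(27))) = √((-30 + 4)*26 + (36/25 + 2*27)) = √(-26*26 + (36/25 + 54)) = √(-676 + 1386/25) = √(-15514/25) = I*√15514/5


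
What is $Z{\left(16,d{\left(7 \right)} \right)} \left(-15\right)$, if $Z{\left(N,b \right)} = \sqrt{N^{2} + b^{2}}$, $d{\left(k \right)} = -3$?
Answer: $- 15 \sqrt{265} \approx -244.18$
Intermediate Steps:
$Z{\left(16,d{\left(7 \right)} \right)} \left(-15\right) = \sqrt{16^{2} + \left(-3\right)^{2}} \left(-15\right) = \sqrt{256 + 9} \left(-15\right) = \sqrt{265} \left(-15\right) = - 15 \sqrt{265}$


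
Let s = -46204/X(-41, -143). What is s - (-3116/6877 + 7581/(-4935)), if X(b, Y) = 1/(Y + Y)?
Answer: 21355638481537/1616095 ≈ 1.3214e+7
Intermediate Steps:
X(b, Y) = 1/(2*Y)
s = 13214344 (s = -46204/((½)/(-143)) = -46204/((½)*(-1/143)) = -46204/(-1/286) = -46204*(-286) = 13214344)
s - (-3116/6877 + 7581/(-4935)) = 13214344 - (-3116/6877 + 7581/(-4935)) = 13214344 - (-3116*1/6877 + 7581*(-1/4935)) = 13214344 - (-3116/6877 - 361/235) = 13214344 - 1*(-3214857/1616095) = 13214344 + 3214857/1616095 = 21355638481537/1616095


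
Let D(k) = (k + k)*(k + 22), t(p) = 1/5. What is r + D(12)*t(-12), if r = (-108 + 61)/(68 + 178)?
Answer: 200501/1230 ≈ 163.01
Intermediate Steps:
t(p) = ⅕
r = -47/246 ≈ -0.19106
D(k) = 2*k*(22 + k) (D(k) = (2*k)*(22 + k) = 2*k*(22 + k))
r + D(12)*t(-12) = -47/246 + (2*12*(22 + 12))*(⅕) = -47/246 + (2*12*34)*(⅕) = -47/246 + 816*(⅕) = -47/246 + 816/5 = 200501/1230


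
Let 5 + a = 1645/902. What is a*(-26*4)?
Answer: 148980/451 ≈ 330.33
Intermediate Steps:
a = -2865/902 (a = -5 + 1645/902 = -2865/902 ≈ -3.1763)
a*(-26*4) = -(-37245)*4/451 = -2865/902*(-104) = 148980/451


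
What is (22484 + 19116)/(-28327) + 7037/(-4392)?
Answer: -29388023/9570168 ≈ -3.0708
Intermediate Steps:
(22484 + 19116)/(-28327) + 7037/(-4392) = 41600*(-1/28327) + 7037*(-1/4392) = -3200/2179 - 7037/4392 = -29388023/9570168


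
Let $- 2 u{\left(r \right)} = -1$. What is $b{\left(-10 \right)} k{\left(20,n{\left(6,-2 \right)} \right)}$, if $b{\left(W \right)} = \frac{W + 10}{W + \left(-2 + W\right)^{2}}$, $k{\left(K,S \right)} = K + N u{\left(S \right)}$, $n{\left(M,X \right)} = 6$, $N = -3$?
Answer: $0$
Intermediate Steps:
$u{\left(r \right)} = \frac{1}{2}$ ($u{\left(r \right)} = \left(- \frac{1}{2}\right) \left(-1\right) = \frac{1}{2}$)
$k{\left(K,S \right)} = - \frac{3}{2} + K$ ($k{\left(K,S \right)} = K - \frac{3}{2} = - \frac{3}{2} + K$)
$b{\left(W \right)} = \frac{10 + W}{W + \left(-2 + W\right)^{2}}$
$b{\left(-10 \right)} k{\left(20,n{\left(6,-2 \right)} \right)} = \frac{10 - 10}{-10 + \left(-2 - 10\right)^{2}} \left(- \frac{3}{2} + 20\right) = \frac{1}{-10 + \left(-12\right)^{2}} \cdot 0 \cdot \frac{37}{2} = \frac{1}{-10 + 144} \cdot 0 \cdot \frac{37}{2} = \frac{1}{134} \cdot 0 \cdot \frac{37}{2} = 0 \cdot \frac{37}{2} = 0$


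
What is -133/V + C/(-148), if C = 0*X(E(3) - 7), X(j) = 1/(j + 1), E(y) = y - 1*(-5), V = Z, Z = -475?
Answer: 7/25 ≈ 0.28000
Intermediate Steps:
V = -475
E(y) = 5 + y (E(y) = y + 5 = 5 + y)
X(j) = 1/(1 + j)
C = 0 (C = 0/(1 + ((5 + 3) - 7)) = 0/(1 + (8 - 7)) = 0/(1 + 1) = 0/2 = 0*(1/2) = 0)
-133/V + C/(-148) = -133/(-475) + 0/(-148) = -133*(-1/475) + 0*(-1/148) = 7/25 + 0 = 7/25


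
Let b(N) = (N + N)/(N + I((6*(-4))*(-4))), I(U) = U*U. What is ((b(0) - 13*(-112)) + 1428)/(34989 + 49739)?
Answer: 103/3026 ≈ 0.034038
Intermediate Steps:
I(U) = U²
b(N) = 2*N/(9216 + N) (b(N) = (N + N)/(N + ((6*(-4))*(-4))²) = (2*N)/(N + (-24*(-4))²) = (2*N)/(N + 96²) = (2*N)/(N + 9216) = (2*N)/(9216 + N) = 2*N/(9216 + N))
((b(0) - 13*(-112)) + 1428)/(34989 + 49739) = ((2*0/(9216 + 0) - 13*(-112)) + 1428)/(34989 + 49739) = ((2*0/9216 + 1456) + 1428)/84728 = ((2*0*(1/9216) + 1456) + 1428)*(1/84728) = ((0 + 1456) + 1428)*(1/84728) = (1456 + 1428)*(1/84728) = 2884*(1/84728) = 103/3026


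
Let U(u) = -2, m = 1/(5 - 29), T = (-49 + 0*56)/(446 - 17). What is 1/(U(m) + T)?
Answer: -429/907 ≈ -0.47299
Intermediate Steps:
T = -49/429 (T = (-49 + 0)/429 = -49*1/429 = -49/429 ≈ -0.11422)
m = -1/24 (m = 1/(-24) = -1/24 ≈ -0.041667)
1/(U(m) + T) = 1/(-2 - 49/429) = 1/(-907/429) = -429/907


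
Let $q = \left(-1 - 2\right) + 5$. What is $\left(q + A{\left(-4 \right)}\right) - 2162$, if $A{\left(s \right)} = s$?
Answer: $-2164$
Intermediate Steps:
$q = 2$ ($q = -3 + 5 = 2$)
$\left(q + A{\left(-4 \right)}\right) - 2162 = \left(2 - 4\right) - 2162 = -2 - 2162 = -2164$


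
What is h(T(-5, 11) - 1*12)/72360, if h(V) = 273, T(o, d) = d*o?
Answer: 91/24120 ≈ 0.0037728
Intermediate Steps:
h(T(-5, 11) - 1*12)/72360 = 273/72360 = 273*(1/72360) = 91/24120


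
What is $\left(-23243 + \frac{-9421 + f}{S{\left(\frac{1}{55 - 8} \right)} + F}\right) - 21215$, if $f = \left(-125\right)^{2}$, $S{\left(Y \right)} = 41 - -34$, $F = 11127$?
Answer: $- \frac{83002052}{1867} \approx -44457.0$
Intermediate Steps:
$S{\left(Y \right)} = 75$ ($S{\left(Y \right)} = 41 + 34 = 75$)
$f = 15625$
$\left(-23243 + \frac{-9421 + f}{S{\left(\frac{1}{55 - 8} \right)} + F}\right) - 21215 = \left(-23243 + \frac{-9421 + 15625}{75 + 11127}\right) - 21215 = \left(-23243 + \frac{6204}{11202}\right) - 21215 = \left(-23243 + 6204 \cdot \frac{1}{11202}\right) - 21215 = \left(-23243 + \frac{1034}{1867}\right) - 21215 = - \frac{43393647}{1867} - 21215 = - \frac{83002052}{1867}$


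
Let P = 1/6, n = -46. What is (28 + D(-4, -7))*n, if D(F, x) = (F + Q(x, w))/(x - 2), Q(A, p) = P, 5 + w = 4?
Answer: -35305/27 ≈ -1307.6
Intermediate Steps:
w = -1 (w = -5 + 4 = -1)
P = 1/6 ≈ 0.16667
Q(A, p) = 1/6
D(F, x) = (1/6 + F)/(-2 + x) (D(F, x) = (F + 1/6)/(x - 2) = (1/6 + F)/(-2 + x))
(28 + D(-4, -7))*n = (28 + (1/6 - 4)/(-2 - 7))*(-46) = (28 - 23/6/(-9))*(-46) = (28 - 1/9*(-23/6))*(-46) = (28 + 23/54)*(-46) = (1535/54)*(-46) = -35305/27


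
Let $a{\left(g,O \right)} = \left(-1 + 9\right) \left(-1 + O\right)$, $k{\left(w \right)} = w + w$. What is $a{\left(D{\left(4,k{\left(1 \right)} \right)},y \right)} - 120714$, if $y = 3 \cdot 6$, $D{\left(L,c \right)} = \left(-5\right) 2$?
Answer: $-120578$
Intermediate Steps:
$k{\left(w \right)} = 2 w$
$D{\left(L,c \right)} = -10$
$y = 18$
$a{\left(g,O \right)} = -8 + 8 O$ ($a{\left(g,O \right)} = 8 \left(-1 + O\right) = -8 + 8 O$)
$a{\left(D{\left(4,k{\left(1 \right)} \right)},y \right)} - 120714 = \left(-8 + 8 \cdot 18\right) - 120714 = \left(-8 + 144\right) - 120714 = 136 - 120714 = -120578$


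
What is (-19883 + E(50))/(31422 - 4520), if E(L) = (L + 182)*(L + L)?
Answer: 3317/26902 ≈ 0.12330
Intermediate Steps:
E(L) = 2*L*(182 + L) (E(L) = (182 + L)*(2*L) = 2*L*(182 + L))
(-19883 + E(50))/(31422 - 4520) = (-19883 + 2*50*(182 + 50))/(31422 - 4520) = (-19883 + 2*50*232)/26902 = (-19883 + 23200)*(1/26902) = 3317*(1/26902) = 3317/26902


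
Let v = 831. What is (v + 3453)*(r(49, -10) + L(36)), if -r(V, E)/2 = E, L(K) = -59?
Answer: -167076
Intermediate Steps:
r(V, E) = -2*E
(v + 3453)*(r(49, -10) + L(36)) = (831 + 3453)*(-2*(-10) - 59) = 4284*(20 - 59) = 4284*(-39) = -167076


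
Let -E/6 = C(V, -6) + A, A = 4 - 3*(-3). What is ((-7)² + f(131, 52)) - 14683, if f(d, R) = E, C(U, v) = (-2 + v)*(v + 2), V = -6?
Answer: -14904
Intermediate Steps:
C(U, v) = (-2 + v)*(2 + v)
A = 13 (A = 4 + 9 = 13)
E = -270 (E = -6*((-4 + (-6)²) + 13) = -6*((-4 + 36) + 13) = -6*(32 + 13) = -6*45 = -270)
f(d, R) = -270
((-7)² + f(131, 52)) - 14683 = ((-7)² - 270) - 14683 = (49 - 270) - 14683 = -221 - 14683 = -14904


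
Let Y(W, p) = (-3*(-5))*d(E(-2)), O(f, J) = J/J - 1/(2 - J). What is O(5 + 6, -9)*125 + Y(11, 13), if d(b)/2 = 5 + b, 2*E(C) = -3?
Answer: 2405/11 ≈ 218.64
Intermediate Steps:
E(C) = -3/2 (E(C) = (½)*(-3) = -3/2)
O(f, J) = 1 - 1/(2 - J)
d(b) = 10 + 2*b (d(b) = 2*(5 + b) = 10 + 2*b)
Y(W, p) = 105 (Y(W, p) = (-3*(-5))*(10 + 2*(-3/2)) = 15*(10 - 3) = 15*7 = 105)
O(5 + 6, -9)*125 + Y(11, 13) = ((-1 - 9)/(-2 - 9))*125 + 105 = (-10/(-11))*125 + 105 = -1/11*(-10)*125 + 105 = (10/11)*125 + 105 = 1250/11 + 105 = 2405/11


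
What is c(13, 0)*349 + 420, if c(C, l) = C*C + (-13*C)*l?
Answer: 59401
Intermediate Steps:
c(C, l) = C**2 - 13*C*l
c(13, 0)*349 + 420 = (13*(13 - 13*0))*349 + 420 = (13*(13 + 0))*349 + 420 = (13*13)*349 + 420 = 169*349 + 420 = 58981 + 420 = 59401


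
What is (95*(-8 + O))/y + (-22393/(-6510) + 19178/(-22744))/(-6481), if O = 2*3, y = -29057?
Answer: 6112594805347/995824022727660 ≈ 0.0061382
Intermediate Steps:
O = 6
(95*(-8 + O))/y + (-22393/(-6510) + 19178/(-22744))/(-6481) = (95*(-8 + 6))/(-29057) + (-22393/(-6510) + 19178/(-22744))/(-6481) = (95*(-2))*(-1/29057) + (-22393*(-1/6510) + 19178*(-1/22744))*(-1/6481) = -190*(-1/29057) + (3199/930 - 9589/11372)*(-1/6481) = 190/29057 + (13730629/5287980)*(-1/6481) = 190/29057 - 13730629/34271398380 = 6112594805347/995824022727660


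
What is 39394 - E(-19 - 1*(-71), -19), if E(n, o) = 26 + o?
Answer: 39387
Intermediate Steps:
39394 - E(-19 - 1*(-71), -19) = 39394 - (26 - 19) = 39394 - 1*7 = 39394 - 7 = 39387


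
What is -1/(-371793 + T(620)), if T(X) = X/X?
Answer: 1/371792 ≈ 2.6897e-6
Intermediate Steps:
T(X) = 1
-1/(-371793 + T(620)) = -1/(-371793 + 1) = -1/(-371792) = -1*(-1/371792) = 1/371792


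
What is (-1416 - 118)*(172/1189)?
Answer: -263848/1189 ≈ -221.91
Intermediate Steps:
(-1416 - 118)*(172/1189) = -263848/1189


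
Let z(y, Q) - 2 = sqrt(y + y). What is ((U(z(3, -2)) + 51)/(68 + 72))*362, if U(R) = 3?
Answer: 4887/35 ≈ 139.63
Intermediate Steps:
z(y, Q) = 2 + sqrt(2)*sqrt(y) (z(y, Q) = 2 + sqrt(y + y) = 2 + sqrt(2*y) = 2 + sqrt(2)*sqrt(y))
((U(z(3, -2)) + 51)/(68 + 72))*362 = ((3 + 51)/(68 + 72))*362 = (54/140)*362 = (54*(1/140))*362 = (27/70)*362 = 4887/35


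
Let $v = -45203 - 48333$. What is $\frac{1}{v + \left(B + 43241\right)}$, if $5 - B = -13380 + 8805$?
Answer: $- \frac{1}{45715} \approx -2.1875 \cdot 10^{-5}$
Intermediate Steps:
$B = 4580$ ($B = 5 - \left(-13380 + 8805\right) = 5 - -4575 = 5 + 4575 = 4580$)
$v = -93536$
$\frac{1}{v + \left(B + 43241\right)} = \frac{1}{-93536 + \left(4580 + 43241\right)} = \frac{1}{-93536 + 47821} = \frac{1}{-45715} = - \frac{1}{45715}$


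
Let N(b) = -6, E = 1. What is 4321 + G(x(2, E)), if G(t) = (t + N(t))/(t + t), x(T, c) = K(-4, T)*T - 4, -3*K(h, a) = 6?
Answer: 34575/8 ≈ 4321.9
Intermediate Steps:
K(h, a) = -2 (K(h, a) = -1/3*6 = -2)
x(T, c) = -4 - 2*T (x(T, c) = -2*T - 4 = -4 - 2*T)
G(t) = (-6 + t)/(2*t) (G(t) = (t - 6)/(t + t) = (-6 + t)/((2*t)) = (-6 + t)*(1/(2*t)) = (-6 + t)/(2*t))
4321 + G(x(2, E)) = 4321 + (-6 + (-4 - 2*2))/(2*(-4 - 2*2)) = 4321 + (-6 + (-4 - 4))/(2*(-4 - 4)) = 4321 + (1/2)*(-6 - 8)/(-8) = 4321 + (1/2)*(-1/8)*(-14) = 4321 + 7/8 = 34575/8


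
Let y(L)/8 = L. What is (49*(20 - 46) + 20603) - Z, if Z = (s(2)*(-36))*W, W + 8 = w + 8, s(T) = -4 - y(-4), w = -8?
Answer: 11265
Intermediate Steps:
y(L) = 8*L
s(T) = 28 (s(T) = -4 - 8*(-4) = -4 - 1*(-32) = -4 + 32 = 28)
W = -8 (W = -8 + (-8 + 8) = -8 + 0 = -8)
Z = 8064 (Z = (28*(-36))*(-8) = -1008*(-8) = 8064)
(49*(20 - 46) + 20603) - Z = (49*(20 - 46) + 20603) - 1*8064 = (49*(-26) + 20603) - 8064 = (-1274 + 20603) - 8064 = 19329 - 8064 = 11265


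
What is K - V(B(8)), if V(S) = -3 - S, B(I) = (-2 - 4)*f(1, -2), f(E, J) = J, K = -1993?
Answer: -1978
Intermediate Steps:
B(I) = 12 (B(I) = (-2 - 4)*(-2) = -6*(-2) = 12)
K - V(B(8)) = -1993 - (-3 - 1*12) = -1993 - (-3 - 12) = -1993 - 1*(-15) = -1993 + 15 = -1978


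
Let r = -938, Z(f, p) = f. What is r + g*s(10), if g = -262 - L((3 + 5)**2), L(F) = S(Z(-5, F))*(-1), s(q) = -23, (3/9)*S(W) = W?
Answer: 5433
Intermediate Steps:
S(W) = 3*W
L(F) = 15 (L(F) = (3*(-5))*(-1) = -15*(-1) = 15)
g = -277 (g = -262 - 1*15 = -262 - 15 = -277)
r + g*s(10) = -938 - 277*(-23) = -938 + 6371 = 5433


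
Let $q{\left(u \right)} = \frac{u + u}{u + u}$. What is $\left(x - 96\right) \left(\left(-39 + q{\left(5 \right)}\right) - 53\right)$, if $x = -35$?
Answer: $11921$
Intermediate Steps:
$q{\left(u \right)} = 1$ ($q{\left(u \right)} = \frac{2 u}{2 u} = 2 u \frac{1}{2 u} = 1$)
$\left(x - 96\right) \left(\left(-39 + q{\left(5 \right)}\right) - 53\right) = \left(-35 - 96\right) \left(\left(-39 + 1\right) - 53\right) = - 131 \left(-38 - 53\right) = \left(-131\right) \left(-91\right) = 11921$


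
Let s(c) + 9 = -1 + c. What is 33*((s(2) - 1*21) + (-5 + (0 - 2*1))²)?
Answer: 660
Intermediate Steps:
s(c) = -10 + c (s(c) = -9 + (-1 + c) = -10 + c)
33*((s(2) - 1*21) + (-5 + (0 - 2*1))²) = 33*(((-10 + 2) - 1*21) + (-5 + (0 - 2*1))²) = 33*((-8 - 21) + (-5 + (0 - 2))²) = 33*(-29 + (-5 - 2)²) = 33*(-29 + (-7)²) = 33*(-29 + 49) = 33*20 = 660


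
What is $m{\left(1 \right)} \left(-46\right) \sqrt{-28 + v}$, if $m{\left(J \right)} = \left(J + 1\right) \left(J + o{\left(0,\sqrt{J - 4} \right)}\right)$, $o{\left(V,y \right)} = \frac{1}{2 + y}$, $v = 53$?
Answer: $\frac{460 \left(- \sqrt{3} + 3 i\right)}{\sqrt{3} - 2 i} \approx -591.43 + 113.82 i$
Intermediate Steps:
$m{\left(J \right)} = \left(1 + J\right) \left(J + \frac{1}{2 + \sqrt{-4 + J}}\right)$ ($m{\left(J \right)} = \left(J + 1\right) \left(J + \frac{1}{2 + \sqrt{J - 4}}\right) = \left(1 + J\right) \left(J + \frac{1}{2 + \sqrt{-4 + J}}\right)$)
$m{\left(1 \right)} \left(-46\right) \sqrt{-28 + v} = \frac{1 + 1 + 1 \left(1 + 1\right) \left(2 + \sqrt{-4 + 1}\right)}{2 + \sqrt{-4 + 1}} \left(-46\right) \sqrt{-28 + 53} = \frac{1 + 1 + 1 \cdot 2 \left(2 + \sqrt{-3}\right)}{2 + \sqrt{-3}} \left(-46\right) \sqrt{25} = \frac{1 + 1 + 1 \cdot 2 \left(2 + i \sqrt{3}\right)}{2 + i \sqrt{3}} \left(-46\right) 5 = \frac{1 + 1 + \left(4 + 2 i \sqrt{3}\right)}{2 + i \sqrt{3}} \left(-46\right) 5 = \frac{6 + 2 i \sqrt{3}}{2 + i \sqrt{3}} \left(-46\right) 5 = - \frac{46 \left(6 + 2 i \sqrt{3}\right)}{2 + i \sqrt{3}} \cdot 5 = - \frac{230 \left(6 + 2 i \sqrt{3}\right)}{2 + i \sqrt{3}}$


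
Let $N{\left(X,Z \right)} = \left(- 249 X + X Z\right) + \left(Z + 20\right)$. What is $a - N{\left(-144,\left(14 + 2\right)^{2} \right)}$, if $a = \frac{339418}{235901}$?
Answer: $\frac{173018950}{235901} \approx 733.44$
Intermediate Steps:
$N{\left(X,Z \right)} = 20 + Z - 249 X + X Z$ ($N{\left(X,Z \right)} = \left(- 249 X + X Z\right) + \left(20 + Z\right) = 20 + Z - 249 X + X Z$)
$a = \frac{339418}{235901}$ ($a = 339418 \cdot \frac{1}{235901} = \frac{339418}{235901} \approx 1.4388$)
$a - N{\left(-144,\left(14 + 2\right)^{2} \right)} = \frac{339418}{235901} - \left(20 + \left(14 + 2\right)^{2} - -35856 - 144 \left(14 + 2\right)^{2}\right) = \frac{339418}{235901} - \left(20 + 16^{2} + 35856 - 144 \cdot 16^{2}\right) = \frac{339418}{235901} - \left(20 + 256 + 35856 - 36864\right) = \frac{339418}{235901} - -732 = \frac{339418}{235901} + 732 = \frac{173018950}{235901}$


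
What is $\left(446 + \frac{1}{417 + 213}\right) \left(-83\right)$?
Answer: $- \frac{23321423}{630} \approx -37018.0$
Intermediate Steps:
$\left(446 + \frac{1}{417 + 213}\right) \left(-83\right) = \left(446 + \frac{1}{630}\right) \left(-83\right) = \frac{280981}{630} \left(-83\right) = - \frac{23321423}{630}$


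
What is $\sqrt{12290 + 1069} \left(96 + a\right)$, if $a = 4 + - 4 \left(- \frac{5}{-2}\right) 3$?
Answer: $70 \sqrt{13359} \approx 8090.7$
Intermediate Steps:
$a = -26$ ($a = 4 + - 4 \left(\left(-5\right) \left(- \frac{1}{2}\right)\right) 3 = 4 + \left(-4\right) \frac{5}{2} \cdot 3 = 4 - 30 = -26$)
$\sqrt{12290 + 1069} \left(96 + a\right) = \sqrt{12290 + 1069} \left(96 - 26\right) = \sqrt{13359} \cdot 70 = 70 \sqrt{13359}$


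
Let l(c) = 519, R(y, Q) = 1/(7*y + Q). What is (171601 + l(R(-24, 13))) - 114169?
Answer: 57951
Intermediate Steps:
R(y, Q) = 1/(Q + 7*y)
(171601 + l(R(-24, 13))) - 114169 = (171601 + 519) - 114169 = 172120 - 114169 = 57951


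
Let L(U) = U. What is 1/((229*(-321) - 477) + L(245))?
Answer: -1/73741 ≈ -1.3561e-5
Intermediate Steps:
1/((229*(-321) - 477) + L(245)) = 1/((229*(-321) - 477) + 245) = 1/((-73509 - 477) + 245) = 1/(-73986 + 245) = 1/(-73741) = -1/73741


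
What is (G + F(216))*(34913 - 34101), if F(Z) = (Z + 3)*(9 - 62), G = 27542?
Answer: 12939220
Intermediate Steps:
F(Z) = -159 - 53*Z (F(Z) = (3 + Z)*(-53) = -159 - 53*Z)
(G + F(216))*(34913 - 34101) = (27542 + (-159 - 53*216))*(34913 - 34101) = (27542 + (-159 - 11448))*812 = (27542 - 11607)*812 = 15935*812 = 12939220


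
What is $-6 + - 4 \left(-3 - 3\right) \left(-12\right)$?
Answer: $-294$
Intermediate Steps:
$-6 + - 4 \left(-3 - 3\right) \left(-12\right) = -6 + \left(-4\right) \left(-6\right) \left(-12\right) = -6 + 24 \left(-12\right) = -6 - 288 = -294$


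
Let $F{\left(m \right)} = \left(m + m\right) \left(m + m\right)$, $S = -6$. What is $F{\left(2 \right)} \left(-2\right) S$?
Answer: $192$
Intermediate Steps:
$F{\left(m \right)} = 4 m^{2}$ ($F{\left(m \right)} = 2 m 2 m = 4 m^{2}$)
$F{\left(2 \right)} \left(-2\right) S = 4 \cdot 2^{2} \left(-2\right) \left(-6\right) = 4 \cdot 4 \left(-2\right) \left(-6\right) = 16 \left(-2\right) \left(-6\right) = \left(-32\right) \left(-6\right) = 192$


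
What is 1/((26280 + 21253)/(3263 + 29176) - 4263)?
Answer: -32439/138239924 ≈ -0.00023466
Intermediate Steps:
1/((26280 + 21253)/(3263 + 29176) - 4263) = 1/(47533/32439 - 4263) = 1/(-138239924/32439) = -32439/138239924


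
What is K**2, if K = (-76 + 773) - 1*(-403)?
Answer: 1210000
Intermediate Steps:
K = 1100 (K = 697 + 403 = 1100)
K**2 = 1100**2 = 1210000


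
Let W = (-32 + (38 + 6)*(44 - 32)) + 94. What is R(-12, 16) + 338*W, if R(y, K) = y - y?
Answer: 199420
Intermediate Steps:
R(y, K) = 0
W = 590 (W = (-32 + 44*12) + 94 = (-32 + 528) + 94 = 496 + 94 = 590)
R(-12, 16) + 338*W = 0 + 338*590 = 0 + 199420 = 199420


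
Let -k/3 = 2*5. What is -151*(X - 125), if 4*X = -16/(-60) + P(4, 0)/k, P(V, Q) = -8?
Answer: 282823/15 ≈ 18855.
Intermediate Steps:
k = -30 (k = -6*5 = -3*10 = -30)
X = 2/15 (X = (-16/(-60) - 8/(-30))/4 = (-16*(-1/60) - 8*(-1/30))/4 = (4/15 + 4/15)/4 = (¼)*(8/15) = 2/15 ≈ 0.13333)
-151*(X - 125) = -151*(2/15 - 125) = -151*(-1873/15) = 282823/15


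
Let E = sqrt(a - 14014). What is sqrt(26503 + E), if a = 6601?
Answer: sqrt(26503 + I*sqrt(7413)) ≈ 162.8 + 0.2644*I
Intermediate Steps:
E = I*sqrt(7413) (E = sqrt(6601 - 14014) = sqrt(-7413) = I*sqrt(7413) ≈ 86.099*I)
sqrt(26503 + E) = sqrt(26503 + I*sqrt(7413))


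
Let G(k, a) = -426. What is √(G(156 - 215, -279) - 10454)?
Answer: 8*I*√170 ≈ 104.31*I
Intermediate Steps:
√(G(156 - 215, -279) - 10454) = √(-426 - 10454) = √(-10880) = 8*I*√170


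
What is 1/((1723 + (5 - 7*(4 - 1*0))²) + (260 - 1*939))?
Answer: 1/1573 ≈ 0.00063573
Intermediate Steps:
1/((1723 + (5 - 7*(4 - 1*0))²) + (260 - 1*939)) = 1/((1723 + (5 - 7*(4 + 0))²) + (260 - 939)) = 1/((1723 + (5 - 7*4)²) - 679) = 1/((1723 + (5 - 28)²) - 679) = 1/((1723 + (-23)²) - 679) = 1/((1723 + 529) - 679) = 1/(2252 - 679) = 1/1573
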